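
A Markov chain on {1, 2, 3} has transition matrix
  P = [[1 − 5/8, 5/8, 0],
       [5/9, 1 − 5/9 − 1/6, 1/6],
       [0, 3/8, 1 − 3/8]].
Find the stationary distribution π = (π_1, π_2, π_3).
π = (8/21, 3/7, 4/21)

This is a birth-death chain on three states, which satisfies detailed balance: π_1 · P_{12} = π_2 · P_{21} and π_2 · P_{23} = π_3 · P_{32}.
From π_1 · 5/8 = π_2 · 5/9: π_2/π_1 = (5/8)/(5/9) = 9/8.
From π_2 · 1/6 = π_3 · 3/8: π_3/π_2 = (1/6)/(3/8) = 4/9.
Take π_1 proportional to 1; then unnormalized π = (1, 9/8, 1/2). Normalize by dividing by the sum 21/8:
  π = (8/21, 3/7, 4/21).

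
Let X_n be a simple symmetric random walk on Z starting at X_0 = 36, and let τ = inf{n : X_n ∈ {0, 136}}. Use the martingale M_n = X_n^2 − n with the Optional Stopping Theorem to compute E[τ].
E[τ] = 3600

M_n = X_n^2 − n is a martingale (since E[X_{n+1}^2 | F_n] = X_n^2 + 1). By OST (τ has finite mean in a bounded region), E[M_τ] = E[M_0] = X_0^2 − 0 = 36^2 = 1296. Also E[M_τ] = E[X_τ^2] − E[τ]. The walk exits at 0 or 136, with P(hit 136 first) = 36/136, so E[X_τ^2] = 136^2 · 36/136 + 0 = 4896. Thus E[τ] = E[X_τ^2] − E[M_τ] = 4896 − 1296 = 3600 = 36(136 − 36) = 3600.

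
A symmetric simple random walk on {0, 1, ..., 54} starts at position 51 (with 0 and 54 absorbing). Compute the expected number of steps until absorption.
E[τ | X_0 = 51] = 153

Let v_k = E[τ | X_0 = k]. Boundary: v_0 = v_54 = 0. Recurrence: v_k = 1 + (v_{k-1} + v_{k+1})/2 for 1 ≤ k ≤ 53. The particular solution to v_k − (v_{k-1} + v_{k+1})/2 = 1 is v_k = −k^2. Adding homogeneous solution A + B k and matching boundaries gives v_k = k (54 − k). Substituting k = 51: v_51 = 51 · 3 = 153.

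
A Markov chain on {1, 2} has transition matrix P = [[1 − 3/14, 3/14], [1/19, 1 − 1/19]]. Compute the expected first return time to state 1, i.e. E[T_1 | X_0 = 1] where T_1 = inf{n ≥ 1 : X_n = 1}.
E[T_1 | X_0 = 1] = 1/π_1 = 71/14

For an irreducible recurrent Markov chain with stationary distribution π, E[T_i | X_0 = i] = 1/π_i (Kac's formula). Here π_1 = (1/19)/(3/14 + 1/19) = (1/19)/(71/266) = 14/71, so E[T_1 | X_0 = 1] = 1/π_1 = (3/14 + 1/19)/(1/19) = (71/266)/(1/19) = 71/14.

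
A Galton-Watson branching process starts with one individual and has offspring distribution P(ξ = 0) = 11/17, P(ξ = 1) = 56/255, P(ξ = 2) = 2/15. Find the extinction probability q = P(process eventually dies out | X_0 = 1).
q = 1

Mean offspring μ = 0·11/17 + 1·56/255 + 2·2/15 = 124/255 ≤ 1. For μ ≤ 1 with offspring not concentrated at 1, the Galton-Watson process goes extinct almost surely, so q = 1.
(Algebraic check: The pgf is f(s) = 11/17 + 56/255·s + 2/15·s². The extinction probability q is the smallest fixed point of f in [0, 1]. Setting s = f(s):
  2/15·s² + (56/255 − 1)·s + 11/17 = 0
  2/15·s² − (11/17 + 2/15)·s + 11/17 = 0
which factors as (s − 1)·(2/15·s − 11/17) = 0, giving roots s = 1 and s = (11/17)/(2/15) = 165/34. Since 165/34 ≥ 1, the smallest root in [0, 1] is s = 1.)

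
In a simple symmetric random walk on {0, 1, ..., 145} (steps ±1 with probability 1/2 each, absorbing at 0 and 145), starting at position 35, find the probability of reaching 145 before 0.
P(hit 145 before 0) = 35/145 = 7/29

Let u_k = P(hit 145 before 0 | start at k). Then u_0 = 0, u_145 = 1, and u_k = u_{k-1}/2 + u_{k+1}/2 for 1 ≤ k ≤ 144. This harmonic recurrence is solved by u_k = k/145, giving u_35 = 35/145 = 7/29.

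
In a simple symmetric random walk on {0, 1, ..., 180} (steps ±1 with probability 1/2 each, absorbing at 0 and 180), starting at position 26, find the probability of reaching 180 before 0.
P(hit 180 before 0) = 26/180 = 13/90

Let u_k = P(hit 180 before 0 | start at k). Then u_0 = 0, u_180 = 1, and u_k = u_{k-1}/2 + u_{k+1}/2 for 1 ≤ k ≤ 179. This harmonic recurrence is solved by u_k = k/180, giving u_26 = 26/180 = 13/90.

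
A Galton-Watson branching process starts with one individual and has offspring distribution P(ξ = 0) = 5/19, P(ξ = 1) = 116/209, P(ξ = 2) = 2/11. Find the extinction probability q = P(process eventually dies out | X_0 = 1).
q = 1

Mean offspring μ = 0·5/19 + 1·116/209 + 2·2/11 = 192/209 ≤ 1. For μ ≤ 1 with offspring not concentrated at 1, the Galton-Watson process goes extinct almost surely, so q = 1.
(Algebraic check: The pgf is f(s) = 5/19 + 116/209·s + 2/11·s². The extinction probability q is the smallest fixed point of f in [0, 1]. Setting s = f(s):
  2/11·s² + (116/209 − 1)·s + 5/19 = 0
  2/11·s² − (5/19 + 2/11)·s + 5/19 = 0
which factors as (s − 1)·(2/11·s − 5/19) = 0, giving roots s = 1 and s = (5/19)/(2/11) = 55/38. Since 55/38 ≥ 1, the smallest root in [0, 1] is s = 1.)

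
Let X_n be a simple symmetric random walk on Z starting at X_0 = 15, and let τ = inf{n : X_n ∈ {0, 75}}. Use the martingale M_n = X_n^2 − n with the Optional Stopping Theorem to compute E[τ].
E[τ] = 900

M_n = X_n^2 − n is a martingale (since E[X_{n+1}^2 | F_n] = X_n^2 + 1). By OST (τ has finite mean in a bounded region), E[M_τ] = E[M_0] = X_0^2 − 0 = 15^2 = 225. Also E[M_τ] = E[X_τ^2] − E[τ]. The walk exits at 0 or 75, with P(hit 75 first) = 15/75, so E[X_τ^2] = 75^2 · 15/75 + 0 = 1125. Thus E[τ] = E[X_τ^2] − E[M_τ] = 1125 − 225 = 900 = 15(75 − 15) = 900.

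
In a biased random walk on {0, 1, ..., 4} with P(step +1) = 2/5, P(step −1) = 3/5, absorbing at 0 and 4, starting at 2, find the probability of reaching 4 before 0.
P(hit 4 before 0) = (1 − (3/2)^2) / (1 − (3/2)^4) = 4/13

Let u_k denote P(reach 4 before 0 | start at k). Boundary: u_0 = 0, u_4 = 1. Recurrence: u_k = 2/5·u_{k+1} + 3/5·u_{k-1} for 1 ≤ k ≤ 3. Try u_k = A + B·r^k with r = q/p = (3/5)/(2/5) = 3/2. Substitution satisfies the recurrence; boundary conditions give:
  u_k = (1 − r^k) / (1 − r^N) = (1 − (3/2)^2) / (1 − (3/2)^4) = 4/13.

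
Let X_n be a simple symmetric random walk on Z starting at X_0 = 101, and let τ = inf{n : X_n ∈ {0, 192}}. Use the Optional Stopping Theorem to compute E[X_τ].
E[X_τ] = 101

X_n is a martingale and τ is a bounded-mean stopping time (indeed τ is finite a.s. with bounded expectation since the walk is in a bounded region). By the OST, E[X_τ] = E[X_0] = 101. Equivalently: E[X_τ] = 192 · P(hit 192 first) + 0 · P(hit 0 first) = 192 · (101/192) = 101.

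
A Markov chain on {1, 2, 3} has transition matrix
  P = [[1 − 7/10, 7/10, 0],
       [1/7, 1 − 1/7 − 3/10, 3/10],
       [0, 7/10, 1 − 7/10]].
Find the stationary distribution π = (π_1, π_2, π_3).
π = (1/8, 49/80, 21/80)

This is a birth-death chain on three states, which satisfies detailed balance: π_1 · P_{12} = π_2 · P_{21} and π_2 · P_{23} = π_3 · P_{32}.
From π_1 · 7/10 = π_2 · 1/7: π_2/π_1 = (7/10)/(1/7) = 49/10.
From π_2 · 3/10 = π_3 · 7/10: π_3/π_2 = (3/10)/(7/10) = 3/7.
Take π_1 proportional to 1; then unnormalized π = (1, 49/10, 21/10). Normalize by dividing by the sum 8:
  π = (1/8, 49/80, 21/80).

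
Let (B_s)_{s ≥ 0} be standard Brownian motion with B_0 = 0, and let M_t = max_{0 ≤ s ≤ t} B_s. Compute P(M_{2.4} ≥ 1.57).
P(M_{2.4} ≥ 1.57) = 2·P(B_{2.4} ≥ 1.57) = 2(1 − Φ(1.57/√2.4)) ≈ 0.3109

By the reflection principle for Brownian motion, P(M_t ≥ a) = 2 · P(B_t ≥ a) for a ≥ 0. Since B_t ~ N(0, t), P(B_t ≥ 1.57) = 1 − Φ(1.57/√t) = 1 − Φ(1.57/√2.4) = 1 − Φ(1.0134). So
  P(M_{2.4} ≥ 1.57) = 2(1 − Φ(1.0134)) ≈ 0.3109.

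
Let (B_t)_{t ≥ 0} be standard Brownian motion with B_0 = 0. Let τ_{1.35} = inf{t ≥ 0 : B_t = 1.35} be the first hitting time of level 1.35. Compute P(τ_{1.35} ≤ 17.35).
P(τ_{1.35} ≤ 17.35) = 2(1 − Φ(1.35/√17.35)) = 2(1 − Φ(0.3241)) ≈ 0.7459

By the reflection principle for standard BM, P(τ_b ≤ t) = 2 · P(B_t ≥ b). Since B_t ~ N(0, t), P(B_t ≥ 1.35) = 1 − Φ(1.35/√t) = 1 − Φ(1.35/√17.35) = 1 − Φ(0.3241) ≈ 0.37293. Doubling: P(τ_{1.35} ≤ 17.35) ≈ 2 · 0.37293 = 0.74586 ≈ 0.7459.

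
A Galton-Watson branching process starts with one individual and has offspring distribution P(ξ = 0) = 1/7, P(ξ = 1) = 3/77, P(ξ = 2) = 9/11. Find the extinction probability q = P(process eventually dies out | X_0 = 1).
q = 11/63

The pgf is f(s) = 1/7 + 3/77·s + 9/11·s². The extinction probability q is the smallest fixed point of f in [0, 1]. Setting s = f(s):
  9/11·s² + (3/77 − 1)·s + 1/7 = 0
  9/11·s² − (1/7 + 9/11)·s + 1/7 = 0
which factors as (s − 1)·(9/11·s − 1/7) = 0, giving roots s = 1 and s = (1/7)/(9/11) = 11/63.
Mean offspring μ = 3/77 + 2·9/11 = 129/77 > 1 (supercritical), so q < 1. The extinction probability is the smaller root: q = (1/7)/(9/11) = 11/63.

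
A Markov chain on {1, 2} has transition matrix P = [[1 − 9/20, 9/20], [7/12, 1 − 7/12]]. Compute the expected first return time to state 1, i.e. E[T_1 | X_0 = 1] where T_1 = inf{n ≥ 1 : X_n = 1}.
E[T_1 | X_0 = 1] = 1/π_1 = 62/35

For an irreducible recurrent Markov chain with stationary distribution π, E[T_i | X_0 = i] = 1/π_i (Kac's formula). Here π_1 = (7/12)/(9/20 + 7/12) = (7/12)/(31/30) = 35/62, so E[T_1 | X_0 = 1] = 1/π_1 = (9/20 + 7/12)/(7/12) = (31/30)/(7/12) = 62/35.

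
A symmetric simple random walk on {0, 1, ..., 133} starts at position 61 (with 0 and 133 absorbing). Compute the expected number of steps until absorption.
E[τ | X_0 = 61] = 4392

Let v_k = E[τ | X_0 = k]. Boundary: v_0 = v_133 = 0. Recurrence: v_k = 1 + (v_{k-1} + v_{k+1})/2 for 1 ≤ k ≤ 132. The particular solution to v_k − (v_{k-1} + v_{k+1})/2 = 1 is v_k = −k^2. Adding homogeneous solution A + B k and matching boundaries gives v_k = k (133 − k). Substituting k = 61: v_61 = 61 · 72 = 4392.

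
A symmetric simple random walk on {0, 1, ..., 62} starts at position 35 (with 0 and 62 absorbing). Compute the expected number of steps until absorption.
E[τ | X_0 = 35] = 945

Let v_k = E[τ | X_0 = k]. Boundary: v_0 = v_62 = 0. Recurrence: v_k = 1 + (v_{k-1} + v_{k+1})/2 for 1 ≤ k ≤ 61. The particular solution to v_k − (v_{k-1} + v_{k+1})/2 = 1 is v_k = −k^2. Adding homogeneous solution A + B k and matching boundaries gives v_k = k (62 − k). Substituting k = 35: v_35 = 35 · 27 = 945.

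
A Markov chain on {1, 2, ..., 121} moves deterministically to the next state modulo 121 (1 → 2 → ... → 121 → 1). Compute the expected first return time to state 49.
E[T_49 | X_0 = 49] = 121

The chain cycles deterministically, so starting at state 49 it returns in exactly 121 steps. Equivalently, the stationary distribution is uniform π_j = 1/121 for every state j, so by Kac's formula E[T_49] = 1/π_49 = 121.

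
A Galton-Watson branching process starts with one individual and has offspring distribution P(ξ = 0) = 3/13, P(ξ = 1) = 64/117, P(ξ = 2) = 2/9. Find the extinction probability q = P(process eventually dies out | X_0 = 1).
q = 1

Mean offspring μ = 0·3/13 + 1·64/117 + 2·2/9 = 116/117 ≤ 1. For μ ≤ 1 with offspring not concentrated at 1, the Galton-Watson process goes extinct almost surely, so q = 1.
(Algebraic check: The pgf is f(s) = 3/13 + 64/117·s + 2/9·s². The extinction probability q is the smallest fixed point of f in [0, 1]. Setting s = f(s):
  2/9·s² + (64/117 − 1)·s + 3/13 = 0
  2/9·s² − (3/13 + 2/9)·s + 3/13 = 0
which factors as (s − 1)·(2/9·s − 3/13) = 0, giving roots s = 1 and s = (3/13)/(2/9) = 27/26. Since 27/26 ≥ 1, the smallest root in [0, 1] is s = 1.)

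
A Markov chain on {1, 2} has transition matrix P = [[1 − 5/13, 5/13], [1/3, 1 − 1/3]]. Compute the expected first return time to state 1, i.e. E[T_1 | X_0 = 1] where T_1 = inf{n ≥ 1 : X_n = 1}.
E[T_1 | X_0 = 1] = 1/π_1 = 28/13

For an irreducible recurrent Markov chain with stationary distribution π, E[T_i | X_0 = i] = 1/π_i (Kac's formula). Here π_1 = (1/3)/(5/13 + 1/3) = (1/3)/(28/39) = 13/28, so E[T_1 | X_0 = 1] = 1/π_1 = (5/13 + 1/3)/(1/3) = (28/39)/(1/3) = 28/13.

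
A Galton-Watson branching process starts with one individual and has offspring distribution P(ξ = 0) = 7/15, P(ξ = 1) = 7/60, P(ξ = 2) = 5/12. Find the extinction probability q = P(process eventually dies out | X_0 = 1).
q = 1

Mean offspring μ = 0·7/15 + 1·7/60 + 2·5/12 = 19/20 ≤ 1. For μ ≤ 1 with offspring not concentrated at 1, the Galton-Watson process goes extinct almost surely, so q = 1.
(Algebraic check: The pgf is f(s) = 7/15 + 7/60·s + 5/12·s². The extinction probability q is the smallest fixed point of f in [0, 1]. Setting s = f(s):
  5/12·s² + (7/60 − 1)·s + 7/15 = 0
  5/12·s² − (7/15 + 5/12)·s + 7/15 = 0
which factors as (s − 1)·(5/12·s − 7/15) = 0, giving roots s = 1 and s = (7/15)/(5/12) = 28/25. Since 28/25 ≥ 1, the smallest root in [0, 1] is s = 1.)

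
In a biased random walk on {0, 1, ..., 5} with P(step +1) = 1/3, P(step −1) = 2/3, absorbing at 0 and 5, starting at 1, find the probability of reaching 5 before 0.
P(hit 5 before 0) = (1 − (2)^1) / (1 − (2)^5) = 1/31

Let u_k denote P(reach 5 before 0 | start at k). Boundary: u_0 = 0, u_5 = 1. Recurrence: u_k = 1/3·u_{k+1} + 2/3·u_{k-1} for 1 ≤ k ≤ 4. Try u_k = A + B·r^k with r = q/p = (2/3)/(1/3) = 2. Substitution satisfies the recurrence; boundary conditions give:
  u_k = (1 − r^k) / (1 − r^N) = (1 − (2)^1) / (1 − (2)^5) = 1/31.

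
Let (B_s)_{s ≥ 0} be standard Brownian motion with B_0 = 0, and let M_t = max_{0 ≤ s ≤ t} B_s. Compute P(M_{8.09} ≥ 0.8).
P(M_{8.09} ≥ 0.8) = 2·P(B_{8.09} ≥ 0.8) = 2(1 − Φ(0.8/√8.09)) ≈ 0.7785

By the reflection principle for Brownian motion, P(M_t ≥ a) = 2 · P(B_t ≥ a) for a ≥ 0. Since B_t ~ N(0, t), P(B_t ≥ 0.8) = 1 − Φ(0.8/√t) = 1 − Φ(0.8/√8.09) = 1 − Φ(0.2813). So
  P(M_{8.09} ≥ 0.8) = 2(1 − Φ(0.2813)) ≈ 0.7785.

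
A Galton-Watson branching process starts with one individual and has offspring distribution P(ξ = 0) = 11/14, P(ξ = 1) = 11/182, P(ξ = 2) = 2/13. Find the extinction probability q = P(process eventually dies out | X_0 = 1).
q = 1

Mean offspring μ = 0·11/14 + 1·11/182 + 2·2/13 = 67/182 ≤ 1. For μ ≤ 1 with offspring not concentrated at 1, the Galton-Watson process goes extinct almost surely, so q = 1.
(Algebraic check: The pgf is f(s) = 11/14 + 11/182·s + 2/13·s². The extinction probability q is the smallest fixed point of f in [0, 1]. Setting s = f(s):
  2/13·s² + (11/182 − 1)·s + 11/14 = 0
  2/13·s² − (11/14 + 2/13)·s + 11/14 = 0
which factors as (s − 1)·(2/13·s − 11/14) = 0, giving roots s = 1 and s = (11/14)/(2/13) = 143/28. Since 143/28 ≥ 1, the smallest root in [0, 1] is s = 1.)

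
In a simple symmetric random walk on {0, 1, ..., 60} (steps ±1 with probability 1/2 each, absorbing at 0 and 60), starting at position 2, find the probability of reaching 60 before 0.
P(hit 60 before 0) = 2/60 = 1/30

Let u_k = P(hit 60 before 0 | start at k). Then u_0 = 0, u_60 = 1, and u_k = u_{k-1}/2 + u_{k+1}/2 for 1 ≤ k ≤ 59. This harmonic recurrence is solved by u_k = k/60, giving u_2 = 2/60 = 1/30.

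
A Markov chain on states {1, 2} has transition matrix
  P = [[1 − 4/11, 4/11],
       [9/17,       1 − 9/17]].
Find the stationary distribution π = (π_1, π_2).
π_1 = 99/167, π_2 = 68/167

Solve πP = π with π_1 + π_2 = 1. From πP = π: π_1 · (1 − 4/11) + π_2 · 9/17 = π_1 ⇒ π_2 · 9/17 = π_1 · 4/11 ⇒ π_2/π_1 = (4/11)/(9/17) = 68/99. Together with π_1 + π_2 = 1:
  π_1 = (9/17)/(4/11 + 9/17) = (9/17)/(167/187) = 99/167,
  π_2 = (4/11)/(4/11 + 9/17) = (4/11)/(167/187) = 68/167.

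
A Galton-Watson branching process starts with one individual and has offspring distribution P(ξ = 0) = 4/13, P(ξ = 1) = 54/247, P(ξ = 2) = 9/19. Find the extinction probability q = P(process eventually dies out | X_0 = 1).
q = 76/117

The pgf is f(s) = 4/13 + 54/247·s + 9/19·s². The extinction probability q is the smallest fixed point of f in [0, 1]. Setting s = f(s):
  9/19·s² + (54/247 − 1)·s + 4/13 = 0
  9/19·s² − (4/13 + 9/19)·s + 4/13 = 0
which factors as (s − 1)·(9/19·s − 4/13) = 0, giving roots s = 1 and s = (4/13)/(9/19) = 76/117.
Mean offspring μ = 54/247 + 2·9/19 = 288/247 > 1 (supercritical), so q < 1. The extinction probability is the smaller root: q = (4/13)/(9/19) = 76/117.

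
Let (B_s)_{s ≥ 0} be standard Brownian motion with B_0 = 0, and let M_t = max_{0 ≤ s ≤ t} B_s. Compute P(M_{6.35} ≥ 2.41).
P(M_{6.35} ≥ 2.41) = 2·P(B_{6.35} ≥ 2.41) = 2(1 − Φ(2.41/√6.35)) ≈ 0.3389

By the reflection principle for Brownian motion, P(M_t ≥ a) = 2 · P(B_t ≥ a) for a ≥ 0. Since B_t ~ N(0, t), P(B_t ≥ 2.41) = 1 − Φ(2.41/√t) = 1 − Φ(2.41/√6.35) = 1 − Φ(0.9564). So
  P(M_{6.35} ≥ 2.41) = 2(1 − Φ(0.9564)) ≈ 0.3389.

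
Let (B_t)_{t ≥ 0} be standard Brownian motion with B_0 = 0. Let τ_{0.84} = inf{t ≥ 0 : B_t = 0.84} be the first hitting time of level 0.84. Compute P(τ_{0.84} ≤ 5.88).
P(τ_{0.84} ≤ 5.88) = 2(1 − Φ(0.84/√5.88)) = 2(1 − Φ(0.3464)) ≈ 0.7290

By the reflection principle for standard BM, P(τ_b ≤ t) = 2 · P(B_t ≥ b). Since B_t ~ N(0, t), P(B_t ≥ 0.84) = 1 − Φ(0.84/√t) = 1 − Φ(0.84/√5.88) = 1 − Φ(0.3464) ≈ 0.36452. Doubling: P(τ_{0.84} ≤ 5.88) ≈ 2 · 0.36452 = 0.72904 ≈ 0.7290.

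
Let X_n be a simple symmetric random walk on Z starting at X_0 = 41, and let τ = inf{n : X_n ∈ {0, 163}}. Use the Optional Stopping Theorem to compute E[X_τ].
E[X_τ] = 41

X_n is a martingale and τ is a bounded-mean stopping time (indeed τ is finite a.s. with bounded expectation since the walk is in a bounded region). By the OST, E[X_τ] = E[X_0] = 41. Equivalently: E[X_τ] = 163 · P(hit 163 first) + 0 · P(hit 0 first) = 163 · (41/163) = 41.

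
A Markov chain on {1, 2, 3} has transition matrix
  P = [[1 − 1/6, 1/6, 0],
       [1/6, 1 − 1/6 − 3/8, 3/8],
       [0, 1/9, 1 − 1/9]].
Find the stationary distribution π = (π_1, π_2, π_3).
π = (8/43, 8/43, 27/43)

This is a birth-death chain on three states, which satisfies detailed balance: π_1 · P_{12} = π_2 · P_{21} and π_2 · P_{23} = π_3 · P_{32}.
From π_1 · 1/6 = π_2 · 1/6: π_2/π_1 = (1/6)/(1/6) = 1.
From π_2 · 3/8 = π_3 · 1/9: π_3/π_2 = (3/8)/(1/9) = 27/8.
Take π_1 proportional to 1; then unnormalized π = (1, 1, 27/8). Normalize by dividing by the sum 43/8:
  π = (8/43, 8/43, 27/43).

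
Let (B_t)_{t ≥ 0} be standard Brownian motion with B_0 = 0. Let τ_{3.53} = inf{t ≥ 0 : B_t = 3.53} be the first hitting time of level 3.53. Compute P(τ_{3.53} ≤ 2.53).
P(τ_{3.53} ≤ 2.53) = 2(1 − Φ(3.53/√2.53)) = 2(1 − Φ(2.2193)) ≈ 0.0265

By the reflection principle for standard BM, P(τ_b ≤ t) = 2 · P(B_t ≥ b). Since B_t ~ N(0, t), P(B_t ≥ 3.53) = 1 − Φ(3.53/√t) = 1 − Φ(3.53/√2.53) = 1 − Φ(2.2193) ≈ 0.01323. Doubling: P(τ_{3.53} ≤ 2.53) ≈ 2 · 0.01323 = 0.02646 ≈ 0.0265.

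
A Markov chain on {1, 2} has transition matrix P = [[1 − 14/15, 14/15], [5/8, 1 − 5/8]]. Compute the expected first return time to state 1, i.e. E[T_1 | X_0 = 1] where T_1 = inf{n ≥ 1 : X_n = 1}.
E[T_1 | X_0 = 1] = 1/π_1 = 187/75

For an irreducible recurrent Markov chain with stationary distribution π, E[T_i | X_0 = i] = 1/π_i (Kac's formula). Here π_1 = (5/8)/(14/15 + 5/8) = (5/8)/(187/120) = 75/187, so E[T_1 | X_0 = 1] = 1/π_1 = (14/15 + 5/8)/(5/8) = (187/120)/(5/8) = 187/75.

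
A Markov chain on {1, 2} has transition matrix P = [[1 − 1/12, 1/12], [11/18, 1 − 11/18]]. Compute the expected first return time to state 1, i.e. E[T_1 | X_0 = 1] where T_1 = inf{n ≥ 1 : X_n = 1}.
E[T_1 | X_0 = 1] = 1/π_1 = 25/22

For an irreducible recurrent Markov chain with stationary distribution π, E[T_i | X_0 = i] = 1/π_i (Kac's formula). Here π_1 = (11/18)/(1/12 + 11/18) = (11/18)/(25/36) = 22/25, so E[T_1 | X_0 = 1] = 1/π_1 = (1/12 + 11/18)/(11/18) = (25/36)/(11/18) = 25/22.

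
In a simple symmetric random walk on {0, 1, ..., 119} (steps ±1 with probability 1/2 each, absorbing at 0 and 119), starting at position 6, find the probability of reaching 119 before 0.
P(hit 119 before 0) = 6/119

Let u_k = P(hit 119 before 0 | start at k). Then u_0 = 0, u_119 = 1, and u_k = u_{k-1}/2 + u_{k+1}/2 for 1 ≤ k ≤ 118. This harmonic recurrence is solved by u_k = k/119, giving u_6 = 6/119.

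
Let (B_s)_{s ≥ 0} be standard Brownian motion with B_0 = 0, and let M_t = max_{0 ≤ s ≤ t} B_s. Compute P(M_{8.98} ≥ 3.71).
P(M_{8.98} ≥ 3.71) = 2·P(B_{8.98} ≥ 3.71) = 2(1 − Φ(3.71/√8.98)) ≈ 0.2157

By the reflection principle for Brownian motion, P(M_t ≥ a) = 2 · P(B_t ≥ a) for a ≥ 0. Since B_t ~ N(0, t), P(B_t ≥ 3.71) = 1 − Φ(3.71/√t) = 1 − Φ(3.71/√8.98) = 1 − Φ(1.2380). So
  P(M_{8.98} ≥ 3.71) = 2(1 − Φ(1.2380)) ≈ 0.2157.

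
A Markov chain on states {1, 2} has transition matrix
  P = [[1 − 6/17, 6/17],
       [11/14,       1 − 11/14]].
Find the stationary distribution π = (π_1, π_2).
π_1 = 187/271, π_2 = 84/271

Solve πP = π with π_1 + π_2 = 1. From πP = π: π_1 · (1 − 6/17) + π_2 · 11/14 = π_1 ⇒ π_2 · 11/14 = π_1 · 6/17 ⇒ π_2/π_1 = (6/17)/(11/14) = 84/187. Together with π_1 + π_2 = 1:
  π_1 = (11/14)/(6/17 + 11/14) = (11/14)/(271/238) = 187/271,
  π_2 = (6/17)/(6/17 + 11/14) = (6/17)/(271/238) = 84/271.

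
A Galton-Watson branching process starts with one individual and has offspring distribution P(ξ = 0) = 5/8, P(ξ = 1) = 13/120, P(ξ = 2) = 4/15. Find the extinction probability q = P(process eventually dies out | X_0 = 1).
q = 1

Mean offspring μ = 0·5/8 + 1·13/120 + 2·4/15 = 77/120 ≤ 1. For μ ≤ 1 with offspring not concentrated at 1, the Galton-Watson process goes extinct almost surely, so q = 1.
(Algebraic check: The pgf is f(s) = 5/8 + 13/120·s + 4/15·s². The extinction probability q is the smallest fixed point of f in [0, 1]. Setting s = f(s):
  4/15·s² + (13/120 − 1)·s + 5/8 = 0
  4/15·s² − (5/8 + 4/15)·s + 5/8 = 0
which factors as (s − 1)·(4/15·s − 5/8) = 0, giving roots s = 1 and s = (5/8)/(4/15) = 75/32. Since 75/32 ≥ 1, the smallest root in [0, 1] is s = 1.)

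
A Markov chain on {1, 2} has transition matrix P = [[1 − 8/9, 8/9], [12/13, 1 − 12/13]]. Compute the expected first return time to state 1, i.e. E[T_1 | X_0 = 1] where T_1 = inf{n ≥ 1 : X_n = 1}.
E[T_1 | X_0 = 1] = 1/π_1 = 53/27

For an irreducible recurrent Markov chain with stationary distribution π, E[T_i | X_0 = i] = 1/π_i (Kac's formula). Here π_1 = (12/13)/(8/9 + 12/13) = (12/13)/(212/117) = 27/53, so E[T_1 | X_0 = 1] = 1/π_1 = (8/9 + 12/13)/(12/13) = (212/117)/(12/13) = 53/27.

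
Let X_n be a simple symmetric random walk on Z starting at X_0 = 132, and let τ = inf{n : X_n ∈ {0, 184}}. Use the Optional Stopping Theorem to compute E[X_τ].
E[X_τ] = 132

X_n is a martingale and τ is a bounded-mean stopping time (indeed τ is finite a.s. with bounded expectation since the walk is in a bounded region). By the OST, E[X_τ] = E[X_0] = 132. Equivalently: E[X_τ] = 184 · P(hit 184 first) + 0 · P(hit 0 first) = 184 · (132/184) = 132.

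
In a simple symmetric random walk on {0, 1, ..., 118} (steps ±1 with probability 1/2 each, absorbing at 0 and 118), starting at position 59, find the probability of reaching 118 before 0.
P(hit 118 before 0) = 59/118 = 1/2

Let u_k = P(hit 118 before 0 | start at k). Then u_0 = 0, u_118 = 1, and u_k = u_{k-1}/2 + u_{k+1}/2 for 1 ≤ k ≤ 117. This harmonic recurrence is solved by u_k = k/118, giving u_59 = 59/118 = 1/2.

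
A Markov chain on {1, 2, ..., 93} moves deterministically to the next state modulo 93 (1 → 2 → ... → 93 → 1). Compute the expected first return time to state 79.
E[T_79 | X_0 = 79] = 93

The chain cycles deterministically, so starting at state 79 it returns in exactly 93 steps. Equivalently, the stationary distribution is uniform π_j = 1/93 for every state j, so by Kac's formula E[T_79] = 1/π_79 = 93.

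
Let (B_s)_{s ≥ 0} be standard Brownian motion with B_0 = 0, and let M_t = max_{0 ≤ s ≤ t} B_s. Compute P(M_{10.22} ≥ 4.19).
P(M_{10.22} ≥ 4.19) = 2·P(B_{10.22} ≥ 4.19) = 2(1 − Φ(4.19/√10.22)) ≈ 0.1900

By the reflection principle for Brownian motion, P(M_t ≥ a) = 2 · P(B_t ≥ a) for a ≥ 0. Since B_t ~ N(0, t), P(B_t ≥ 4.19) = 1 − Φ(4.19/√t) = 1 − Φ(4.19/√10.22) = 1 − Φ(1.3107). So
  P(M_{10.22} ≥ 4.19) = 2(1 − Φ(1.3107)) ≈ 0.1900.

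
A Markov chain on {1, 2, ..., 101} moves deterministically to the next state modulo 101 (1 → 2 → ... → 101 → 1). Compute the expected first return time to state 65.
E[T_65 | X_0 = 65] = 101

The chain cycles deterministically, so starting at state 65 it returns in exactly 101 steps. Equivalently, the stationary distribution is uniform π_j = 1/101 for every state j, so by Kac's formula E[T_65] = 1/π_65 = 101.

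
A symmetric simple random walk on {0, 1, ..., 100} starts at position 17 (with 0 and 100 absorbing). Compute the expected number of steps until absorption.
E[τ | X_0 = 17] = 1411

Let v_k = E[τ | X_0 = k]. Boundary: v_0 = v_100 = 0. Recurrence: v_k = 1 + (v_{k-1} + v_{k+1})/2 for 1 ≤ k ≤ 99. The particular solution to v_k − (v_{k-1} + v_{k+1})/2 = 1 is v_k = −k^2. Adding homogeneous solution A + B k and matching boundaries gives v_k = k (100 − k). Substituting k = 17: v_17 = 17 · 83 = 1411.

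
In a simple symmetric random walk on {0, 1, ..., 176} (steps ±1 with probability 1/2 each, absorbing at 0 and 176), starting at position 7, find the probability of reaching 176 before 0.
P(hit 176 before 0) = 7/176

Let u_k = P(hit 176 before 0 | start at k). Then u_0 = 0, u_176 = 1, and u_k = u_{k-1}/2 + u_{k+1}/2 for 1 ≤ k ≤ 175. This harmonic recurrence is solved by u_k = k/176, giving u_7 = 7/176.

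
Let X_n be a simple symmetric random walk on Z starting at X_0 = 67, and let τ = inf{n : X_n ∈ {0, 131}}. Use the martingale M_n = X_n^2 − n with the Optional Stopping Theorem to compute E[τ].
E[τ] = 4288

M_n = X_n^2 − n is a martingale (since E[X_{n+1}^2 | F_n] = X_n^2 + 1). By OST (τ has finite mean in a bounded region), E[M_τ] = E[M_0] = X_0^2 − 0 = 67^2 = 4489. Also E[M_τ] = E[X_τ^2] − E[τ]. The walk exits at 0 or 131, with P(hit 131 first) = 67/131, so E[X_τ^2] = 131^2 · 67/131 + 0 = 8777. Thus E[τ] = E[X_τ^2] − E[M_τ] = 8777 − 4489 = 4288 = 67(131 − 67) = 4288.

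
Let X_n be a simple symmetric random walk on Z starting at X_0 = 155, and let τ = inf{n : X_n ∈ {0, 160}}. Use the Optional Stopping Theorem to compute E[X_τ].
E[X_τ] = 155

X_n is a martingale and τ is a bounded-mean stopping time (indeed τ is finite a.s. with bounded expectation since the walk is in a bounded region). By the OST, E[X_τ] = E[X_0] = 155. Equivalently: E[X_τ] = 160 · P(hit 160 first) + 0 · P(hit 0 first) = 160 · (155/160) = 155.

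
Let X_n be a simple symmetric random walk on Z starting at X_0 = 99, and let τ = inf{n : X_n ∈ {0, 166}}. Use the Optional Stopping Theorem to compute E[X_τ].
E[X_τ] = 99

X_n is a martingale and τ is a bounded-mean stopping time (indeed τ is finite a.s. with bounded expectation since the walk is in a bounded region). By the OST, E[X_τ] = E[X_0] = 99. Equivalently: E[X_τ] = 166 · P(hit 166 first) + 0 · P(hit 0 first) = 166 · (99/166) = 99.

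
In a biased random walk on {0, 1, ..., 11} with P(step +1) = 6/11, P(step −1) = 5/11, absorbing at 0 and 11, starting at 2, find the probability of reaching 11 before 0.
P(hit 11 before 0) = (1 − (5/6)^2) / (1 − (5/6)^11) = 110854656/313968931

Let u_k denote P(reach 11 before 0 | start at k). Boundary: u_0 = 0, u_11 = 1. Recurrence: u_k = 6/11·u_{k+1} + 5/11·u_{k-1} for 1 ≤ k ≤ 10. Try u_k = A + B·r^k with r = q/p = (5/11)/(6/11) = 5/6. Substitution satisfies the recurrence; boundary conditions give:
  u_k = (1 − r^k) / (1 − r^N) = (1 − (5/6)^2) / (1 − (5/6)^11) = 110854656/313968931.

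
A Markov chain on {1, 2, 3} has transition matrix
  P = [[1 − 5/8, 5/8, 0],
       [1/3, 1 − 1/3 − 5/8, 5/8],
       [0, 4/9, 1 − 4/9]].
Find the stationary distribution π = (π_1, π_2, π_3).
π = (256/1411, 480/1411, 675/1411)

This is a birth-death chain on three states, which satisfies detailed balance: π_1 · P_{12} = π_2 · P_{21} and π_2 · P_{23} = π_3 · P_{32}.
From π_1 · 5/8 = π_2 · 1/3: π_2/π_1 = (5/8)/(1/3) = 15/8.
From π_2 · 5/8 = π_3 · 4/9: π_3/π_2 = (5/8)/(4/9) = 45/32.
Take π_1 proportional to 1; then unnormalized π = (1, 15/8, 675/256). Normalize by dividing by the sum 1411/256:
  π = (256/1411, 480/1411, 675/1411).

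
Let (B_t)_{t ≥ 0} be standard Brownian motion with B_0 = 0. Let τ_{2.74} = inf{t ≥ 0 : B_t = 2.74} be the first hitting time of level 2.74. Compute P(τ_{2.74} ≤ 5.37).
P(τ_{2.74} ≤ 5.37) = 2(1 − Φ(2.74/√5.37)) = 2(1 − Φ(1.1824)) ≈ 0.2370

By the reflection principle for standard BM, P(τ_b ≤ t) = 2 · P(B_t ≥ b). Since B_t ~ N(0, t), P(B_t ≥ 2.74) = 1 − Φ(2.74/√t) = 1 − Φ(2.74/√5.37) = 1 − Φ(1.1824) ≈ 0.11852. Doubling: P(τ_{2.74} ≤ 5.37) ≈ 2 · 0.11852 = 0.23704 ≈ 0.2370.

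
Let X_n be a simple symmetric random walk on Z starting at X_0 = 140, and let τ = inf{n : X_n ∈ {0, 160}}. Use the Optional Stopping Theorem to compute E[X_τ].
E[X_τ] = 140

X_n is a martingale and τ is a bounded-mean stopping time (indeed τ is finite a.s. with bounded expectation since the walk is in a bounded region). By the OST, E[X_τ] = E[X_0] = 140. Equivalently: E[X_τ] = 160 · P(hit 160 first) + 0 · P(hit 0 first) = 160 · (140/160) = 140.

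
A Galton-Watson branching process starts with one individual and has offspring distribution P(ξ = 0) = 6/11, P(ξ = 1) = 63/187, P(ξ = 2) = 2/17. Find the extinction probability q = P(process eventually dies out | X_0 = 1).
q = 1

Mean offspring μ = 0·6/11 + 1·63/187 + 2·2/17 = 107/187 ≤ 1. For μ ≤ 1 with offspring not concentrated at 1, the Galton-Watson process goes extinct almost surely, so q = 1.
(Algebraic check: The pgf is f(s) = 6/11 + 63/187·s + 2/17·s². The extinction probability q is the smallest fixed point of f in [0, 1]. Setting s = f(s):
  2/17·s² + (63/187 − 1)·s + 6/11 = 0
  2/17·s² − (6/11 + 2/17)·s + 6/11 = 0
which factors as (s − 1)·(2/17·s − 6/11) = 0, giving roots s = 1 and s = (6/11)/(2/17) = 51/11. Since 51/11 ≥ 1, the smallest root in [0, 1] is s = 1.)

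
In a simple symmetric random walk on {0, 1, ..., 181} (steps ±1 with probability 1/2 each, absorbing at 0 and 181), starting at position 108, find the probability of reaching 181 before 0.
P(hit 181 before 0) = 108/181

Let u_k = P(hit 181 before 0 | start at k). Then u_0 = 0, u_181 = 1, and u_k = u_{k-1}/2 + u_{k+1}/2 for 1 ≤ k ≤ 180. This harmonic recurrence is solved by u_k = k/181, giving u_108 = 108/181.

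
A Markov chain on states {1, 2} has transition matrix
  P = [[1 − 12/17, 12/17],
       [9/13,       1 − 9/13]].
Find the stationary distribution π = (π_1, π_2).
π_1 = 51/103, π_2 = 52/103

Solve πP = π with π_1 + π_2 = 1. From πP = π: π_1 · (1 − 12/17) + π_2 · 9/13 = π_1 ⇒ π_2 · 9/13 = π_1 · 12/17 ⇒ π_2/π_1 = (12/17)/(9/13) = 52/51. Together with π_1 + π_2 = 1:
  π_1 = (9/13)/(12/17 + 9/13) = (9/13)/(309/221) = 51/103,
  π_2 = (12/17)/(12/17 + 9/13) = (12/17)/(309/221) = 52/103.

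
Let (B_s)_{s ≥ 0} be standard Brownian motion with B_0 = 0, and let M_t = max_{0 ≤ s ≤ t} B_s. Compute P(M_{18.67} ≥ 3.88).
P(M_{18.67} ≥ 3.88) = 2·P(B_{18.67} ≥ 3.88) = 2(1 − Φ(3.88/√18.67)) ≈ 0.3692

By the reflection principle for Brownian motion, P(M_t ≥ a) = 2 · P(B_t ≥ a) for a ≥ 0. Since B_t ~ N(0, t), P(B_t ≥ 3.88) = 1 − Φ(3.88/√t) = 1 − Φ(3.88/√18.67) = 1 − Φ(0.8980). So
  P(M_{18.67} ≥ 3.88) = 2(1 − Φ(0.8980)) ≈ 0.3692.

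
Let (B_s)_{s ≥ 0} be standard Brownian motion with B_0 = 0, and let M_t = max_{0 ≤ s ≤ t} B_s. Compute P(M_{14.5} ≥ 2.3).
P(M_{14.5} ≥ 2.3) = 2·P(B_{14.5} ≥ 2.3) = 2(1 − Φ(2.3/√14.5)) ≈ 0.5458

By the reflection principle for Brownian motion, P(M_t ≥ a) = 2 · P(B_t ≥ a) for a ≥ 0. Since B_t ~ N(0, t), P(B_t ≥ 2.3) = 1 − Φ(2.3/√t) = 1 − Φ(2.3/√14.5) = 1 − Φ(0.6040). So
  P(M_{14.5} ≥ 2.3) = 2(1 − Φ(0.6040)) ≈ 0.5458.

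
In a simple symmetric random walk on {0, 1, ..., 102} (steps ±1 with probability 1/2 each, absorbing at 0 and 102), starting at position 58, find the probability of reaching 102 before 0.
P(hit 102 before 0) = 58/102 = 29/51

Let u_k = P(hit 102 before 0 | start at k). Then u_0 = 0, u_102 = 1, and u_k = u_{k-1}/2 + u_{k+1}/2 for 1 ≤ k ≤ 101. This harmonic recurrence is solved by u_k = k/102, giving u_58 = 58/102 = 29/51.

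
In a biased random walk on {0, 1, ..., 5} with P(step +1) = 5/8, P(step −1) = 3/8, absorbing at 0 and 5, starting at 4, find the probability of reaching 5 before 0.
P(hit 5 before 0) = (1 − (3/5)^4) / (1 − (3/5)^5) = 1360/1441

Let u_k denote P(reach 5 before 0 | start at k). Boundary: u_0 = 0, u_5 = 1. Recurrence: u_k = 5/8·u_{k+1} + 3/8·u_{k-1} for 1 ≤ k ≤ 4. Try u_k = A + B·r^k with r = q/p = (3/8)/(5/8) = 3/5. Substitution satisfies the recurrence; boundary conditions give:
  u_k = (1 − r^k) / (1 − r^N) = (1 − (3/5)^4) / (1 − (3/5)^5) = 1360/1441.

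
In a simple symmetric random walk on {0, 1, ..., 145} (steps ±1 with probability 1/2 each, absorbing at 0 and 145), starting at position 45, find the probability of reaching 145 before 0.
P(hit 145 before 0) = 45/145 = 9/29

Let u_k = P(hit 145 before 0 | start at k). Then u_0 = 0, u_145 = 1, and u_k = u_{k-1}/2 + u_{k+1}/2 for 1 ≤ k ≤ 144. This harmonic recurrence is solved by u_k = k/145, giving u_45 = 45/145 = 9/29.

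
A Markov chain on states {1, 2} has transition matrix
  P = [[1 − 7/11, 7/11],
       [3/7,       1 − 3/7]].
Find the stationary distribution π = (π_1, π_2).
π_1 = 33/82, π_2 = 49/82

Solve πP = π with π_1 + π_2 = 1. From πP = π: π_1 · (1 − 7/11) + π_2 · 3/7 = π_1 ⇒ π_2 · 3/7 = π_1 · 7/11 ⇒ π_2/π_1 = (7/11)/(3/7) = 49/33. Together with π_1 + π_2 = 1:
  π_1 = (3/7)/(7/11 + 3/7) = (3/7)/(82/77) = 33/82,
  π_2 = (7/11)/(7/11 + 3/7) = (7/11)/(82/77) = 49/82.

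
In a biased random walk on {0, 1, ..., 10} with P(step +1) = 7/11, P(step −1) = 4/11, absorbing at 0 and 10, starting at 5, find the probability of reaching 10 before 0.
P(hit 10 before 0) = (1 − (4/7)^5) / (1 − (4/7)^10) = 16807/17831

Let u_k denote P(reach 10 before 0 | start at k). Boundary: u_0 = 0, u_10 = 1. Recurrence: u_k = 7/11·u_{k+1} + 4/11·u_{k-1} for 1 ≤ k ≤ 9. Try u_k = A + B·r^k with r = q/p = (4/11)/(7/11) = 4/7. Substitution satisfies the recurrence; boundary conditions give:
  u_k = (1 − r^k) / (1 − r^N) = (1 − (4/7)^5) / (1 − (4/7)^10) = 16807/17831.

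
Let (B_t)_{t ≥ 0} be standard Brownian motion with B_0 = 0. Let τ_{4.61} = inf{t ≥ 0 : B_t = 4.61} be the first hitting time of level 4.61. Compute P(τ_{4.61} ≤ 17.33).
P(τ_{4.61} ≤ 17.33) = 2(1 − Φ(4.61/√17.33)) = 2(1 − Φ(1.1074)) ≈ 0.2681

By the reflection principle for standard BM, P(τ_b ≤ t) = 2 · P(B_t ≥ b). Since B_t ~ N(0, t), P(B_t ≥ 4.61) = 1 − Φ(4.61/√t) = 1 − Φ(4.61/√17.33) = 1 − Φ(1.1074) ≈ 0.13406. Doubling: P(τ_{4.61} ≤ 17.33) ≈ 2 · 0.13406 = 0.26812 ≈ 0.2681.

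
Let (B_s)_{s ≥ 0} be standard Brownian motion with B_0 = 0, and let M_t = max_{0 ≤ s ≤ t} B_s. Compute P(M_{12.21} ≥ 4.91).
P(M_{12.21} ≥ 4.91) = 2·P(B_{12.21} ≥ 4.91) = 2(1 − Φ(4.91/√12.21)) ≈ 0.1600

By the reflection principle for Brownian motion, P(M_t ≥ a) = 2 · P(B_t ≥ a) for a ≥ 0. Since B_t ~ N(0, t), P(B_t ≥ 4.91) = 1 − Φ(4.91/√t) = 1 − Φ(4.91/√12.21) = 1 − Φ(1.4052). So
  P(M_{12.21} ≥ 4.91) = 2(1 − Φ(1.4052)) ≈ 0.1600.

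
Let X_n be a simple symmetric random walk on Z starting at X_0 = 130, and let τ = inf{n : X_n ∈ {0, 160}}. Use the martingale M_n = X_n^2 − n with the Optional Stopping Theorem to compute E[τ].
E[τ] = 3900

M_n = X_n^2 − n is a martingale (since E[X_{n+1}^2 | F_n] = X_n^2 + 1). By OST (τ has finite mean in a bounded region), E[M_τ] = E[M_0] = X_0^2 − 0 = 130^2 = 16900. Also E[M_τ] = E[X_τ^2] − E[τ]. The walk exits at 0 or 160, with P(hit 160 first) = 130/160, so E[X_τ^2] = 160^2 · 130/160 + 0 = 20800. Thus E[τ] = E[X_τ^2] − E[M_τ] = 20800 − 16900 = 3900 = 130(160 − 130) = 3900.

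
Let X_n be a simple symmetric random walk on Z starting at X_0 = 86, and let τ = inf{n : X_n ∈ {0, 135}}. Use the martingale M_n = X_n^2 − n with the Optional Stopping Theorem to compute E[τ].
E[τ] = 4214

M_n = X_n^2 − n is a martingale (since E[X_{n+1}^2 | F_n] = X_n^2 + 1). By OST (τ has finite mean in a bounded region), E[M_τ] = E[M_0] = X_0^2 − 0 = 86^2 = 7396. Also E[M_τ] = E[X_τ^2] − E[τ]. The walk exits at 0 or 135, with P(hit 135 first) = 86/135, so E[X_τ^2] = 135^2 · 86/135 + 0 = 11610. Thus E[τ] = E[X_τ^2] − E[M_τ] = 11610 − 7396 = 4214 = 86(135 − 86) = 4214.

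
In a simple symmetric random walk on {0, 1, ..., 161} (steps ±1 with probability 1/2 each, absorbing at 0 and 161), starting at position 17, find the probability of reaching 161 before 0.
P(hit 161 before 0) = 17/161

Let u_k = P(hit 161 before 0 | start at k). Then u_0 = 0, u_161 = 1, and u_k = u_{k-1}/2 + u_{k+1}/2 for 1 ≤ k ≤ 160. This harmonic recurrence is solved by u_k = k/161, giving u_17 = 17/161.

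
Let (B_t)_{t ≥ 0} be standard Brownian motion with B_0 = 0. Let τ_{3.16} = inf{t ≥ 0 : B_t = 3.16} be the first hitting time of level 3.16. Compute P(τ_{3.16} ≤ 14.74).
P(τ_{3.16} ≤ 14.74) = 2(1 − Φ(3.16/√14.74)) = 2(1 − Φ(0.8231)) ≈ 0.4105

By the reflection principle for standard BM, P(τ_b ≤ t) = 2 · P(B_t ≥ b). Since B_t ~ N(0, t), P(B_t ≥ 3.16) = 1 − Φ(3.16/√t) = 1 − Φ(3.16/√14.74) = 1 − Φ(0.8231) ≈ 0.20523. Doubling: P(τ_{3.16} ≤ 14.74) ≈ 2 · 0.20523 = 0.41046 ≈ 0.4105.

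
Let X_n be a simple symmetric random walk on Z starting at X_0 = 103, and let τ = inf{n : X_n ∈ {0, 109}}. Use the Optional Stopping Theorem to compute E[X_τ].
E[X_τ] = 103

X_n is a martingale and τ is a bounded-mean stopping time (indeed τ is finite a.s. with bounded expectation since the walk is in a bounded region). By the OST, E[X_τ] = E[X_0] = 103. Equivalently: E[X_τ] = 109 · P(hit 109 first) + 0 · P(hit 0 first) = 109 · (103/109) = 103.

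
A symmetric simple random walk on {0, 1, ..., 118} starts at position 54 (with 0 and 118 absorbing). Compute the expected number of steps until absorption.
E[τ | X_0 = 54] = 3456

Let v_k = E[τ | X_0 = k]. Boundary: v_0 = v_118 = 0. Recurrence: v_k = 1 + (v_{k-1} + v_{k+1})/2 for 1 ≤ k ≤ 117. The particular solution to v_k − (v_{k-1} + v_{k+1})/2 = 1 is v_k = −k^2. Adding homogeneous solution A + B k and matching boundaries gives v_k = k (118 − k). Substituting k = 54: v_54 = 54 · 64 = 3456.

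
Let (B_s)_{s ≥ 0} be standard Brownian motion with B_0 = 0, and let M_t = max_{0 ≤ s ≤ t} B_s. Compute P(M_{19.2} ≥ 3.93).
P(M_{19.2} ≥ 3.93) = 2·P(B_{19.2} ≥ 3.93) = 2(1 − Φ(3.93/√19.2)) ≈ 0.3698

By the reflection principle for Brownian motion, P(M_t ≥ a) = 2 · P(B_t ≥ a) for a ≥ 0. Since B_t ~ N(0, t), P(B_t ≥ 3.93) = 1 − Φ(3.93/√t) = 1 − Φ(3.93/√19.2) = 1 − Φ(0.8969). So
  P(M_{19.2} ≥ 3.93) = 2(1 − Φ(0.8969)) ≈ 0.3698.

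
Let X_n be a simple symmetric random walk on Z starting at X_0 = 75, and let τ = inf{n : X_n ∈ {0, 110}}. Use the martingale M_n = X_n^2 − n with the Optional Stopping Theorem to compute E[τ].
E[τ] = 2625

M_n = X_n^2 − n is a martingale (since E[X_{n+1}^2 | F_n] = X_n^2 + 1). By OST (τ has finite mean in a bounded region), E[M_τ] = E[M_0] = X_0^2 − 0 = 75^2 = 5625. Also E[M_τ] = E[X_τ^2] − E[τ]. The walk exits at 0 or 110, with P(hit 110 first) = 75/110, so E[X_τ^2] = 110^2 · 75/110 + 0 = 8250. Thus E[τ] = E[X_τ^2] − E[M_τ] = 8250 − 5625 = 2625 = 75(110 − 75) = 2625.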